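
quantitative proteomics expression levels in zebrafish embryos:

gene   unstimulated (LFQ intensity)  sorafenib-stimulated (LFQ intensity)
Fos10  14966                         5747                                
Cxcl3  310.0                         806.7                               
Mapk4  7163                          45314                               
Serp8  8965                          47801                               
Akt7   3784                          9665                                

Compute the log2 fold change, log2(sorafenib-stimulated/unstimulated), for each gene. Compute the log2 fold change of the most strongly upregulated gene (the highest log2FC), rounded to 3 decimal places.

log2(5747/14966) = -1.381  (Fos10)
log2(806.7/310.0) = 1.380  (Cxcl3)
log2(45314/7163) = 2.661  (Mapk4)
log2(47801/8965) = 2.415  (Serp8)
log2(9665/3784) = 1.353  (Akt7)
Mapk4 is most strongly upregulated.

2.661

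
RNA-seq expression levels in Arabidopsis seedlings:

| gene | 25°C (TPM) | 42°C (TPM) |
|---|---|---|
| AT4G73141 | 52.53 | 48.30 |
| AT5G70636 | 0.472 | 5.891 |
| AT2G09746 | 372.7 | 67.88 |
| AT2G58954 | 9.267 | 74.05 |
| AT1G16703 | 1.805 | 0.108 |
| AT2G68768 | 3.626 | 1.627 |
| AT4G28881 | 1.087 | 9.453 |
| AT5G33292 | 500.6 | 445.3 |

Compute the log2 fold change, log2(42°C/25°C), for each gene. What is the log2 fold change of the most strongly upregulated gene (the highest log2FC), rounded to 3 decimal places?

log2(48.30/52.53) = -0.121  (AT4G73141)
log2(5.891/0.472) = 3.642  (AT5G70636)
log2(67.88/372.7) = -2.457  (AT2G09746)
log2(74.05/9.267) = 2.998  (AT2G58954)
log2(0.108/1.805) = -4.063  (AT1G16703)
log2(1.627/3.626) = -1.156  (AT2G68768)
log2(9.453/1.087) = 3.120  (AT4G28881)
log2(445.3/500.6) = -0.169  (AT5G33292)
AT5G70636 is most strongly upregulated.

3.642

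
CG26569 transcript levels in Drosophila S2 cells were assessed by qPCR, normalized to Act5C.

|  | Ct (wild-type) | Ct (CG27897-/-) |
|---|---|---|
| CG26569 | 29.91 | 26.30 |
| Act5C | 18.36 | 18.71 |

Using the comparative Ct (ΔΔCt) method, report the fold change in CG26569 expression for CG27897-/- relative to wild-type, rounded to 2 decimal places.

ΔCt(wild-type) = 29.910 − 18.360 = 11.550
ΔCt(CG27897-/-) = 26.300 − 18.710 = 7.590
ΔΔCt = 7.590 − 11.550 = -3.960
Fold change = 2^(−(-3.960)) = 2^3.960 = 15.562

15.56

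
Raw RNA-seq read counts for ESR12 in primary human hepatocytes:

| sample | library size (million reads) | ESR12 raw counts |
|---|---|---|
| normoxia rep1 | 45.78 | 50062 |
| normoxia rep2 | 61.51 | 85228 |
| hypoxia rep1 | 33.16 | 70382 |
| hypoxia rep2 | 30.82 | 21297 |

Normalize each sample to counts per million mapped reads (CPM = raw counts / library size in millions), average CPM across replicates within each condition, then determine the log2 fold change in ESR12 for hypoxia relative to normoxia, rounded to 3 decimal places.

CPM(normoxia rep1) = 50062 / 45.78 = 1093.5343
CPM(normoxia rep2) = 85228 / 61.51 = 1385.5958
CPM(hypoxia rep1) = 70382 / 33.16 = 2122.4970
CPM(hypoxia rep2) = 21297 / 30.82 = 691.0123
mean CPM(normoxia) = 1239.5651; mean CPM(hypoxia) = 1406.7547
Fold change = 1406.7547 / 1239.5651 = 1.13488
log2(1.13488) = 0.1825

0.183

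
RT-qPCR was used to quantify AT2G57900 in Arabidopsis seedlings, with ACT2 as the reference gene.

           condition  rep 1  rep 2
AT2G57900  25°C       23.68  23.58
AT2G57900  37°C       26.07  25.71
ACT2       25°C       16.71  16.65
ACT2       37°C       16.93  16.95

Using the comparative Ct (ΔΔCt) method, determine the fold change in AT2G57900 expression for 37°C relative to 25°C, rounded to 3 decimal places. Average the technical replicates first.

Mean Ct: AT2G57900 25°C 23.630; AT2G57900 37°C 25.890; ACT2 25°C 16.680; ACT2 37°C 16.940
ΔCt(25°C) = 23.630 − 16.680 = 6.950
ΔCt(37°C) = 25.890 − 16.940 = 8.950
ΔΔCt = 8.950 − 6.950 = 2.000
Fold change = 2^(−2.000) = 0.2500

0.250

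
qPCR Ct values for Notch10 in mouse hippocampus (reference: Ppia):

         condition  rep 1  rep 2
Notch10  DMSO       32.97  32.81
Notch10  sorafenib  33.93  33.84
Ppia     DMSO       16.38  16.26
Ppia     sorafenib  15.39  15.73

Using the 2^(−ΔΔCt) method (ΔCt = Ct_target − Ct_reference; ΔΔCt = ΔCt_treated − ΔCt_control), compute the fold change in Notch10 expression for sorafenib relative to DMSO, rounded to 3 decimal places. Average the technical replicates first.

Mean Ct: Notch10 DMSO 32.890; Notch10 sorafenib 33.885; Ppia DMSO 16.320; Ppia sorafenib 15.560
ΔCt(DMSO) = 32.890 − 16.320 = 16.570
ΔCt(sorafenib) = 33.885 − 15.560 = 18.325
ΔΔCt = 18.325 − 16.570 = 1.755
Fold change = 2^(−1.755) = 0.2963

0.296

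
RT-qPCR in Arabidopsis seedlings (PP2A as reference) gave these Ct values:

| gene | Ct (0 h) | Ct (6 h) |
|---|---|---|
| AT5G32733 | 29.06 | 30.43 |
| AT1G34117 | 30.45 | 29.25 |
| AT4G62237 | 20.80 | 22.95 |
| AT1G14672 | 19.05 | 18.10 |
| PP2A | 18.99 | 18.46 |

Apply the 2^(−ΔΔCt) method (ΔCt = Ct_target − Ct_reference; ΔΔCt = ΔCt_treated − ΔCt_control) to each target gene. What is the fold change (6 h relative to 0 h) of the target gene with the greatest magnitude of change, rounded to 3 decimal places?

0.156

AT5G32733: ΔΔCt = (30.43−18.46) − (29.06−18.99) = 11.97 − 10.07 = 1.90; fold change = 2^-1.90 = 0.268
AT1G34117: ΔΔCt = (29.25−18.46) − (30.45−18.99) = 10.79 − 11.46 = -0.67; fold change = 2^0.67 = 1.591
AT4G62237: ΔΔCt = (22.95−18.46) − (20.80−18.99) = 4.49 − 1.81 = 2.68; fold change = 2^-2.68 = 0.156
AT1G14672: ΔΔCt = (18.10−18.46) − (19.05−18.99) = -0.36 − 0.06 = -0.42; fold change = 2^0.42 = 1.338
AT4G62237 has the largest |ΔΔCt| = 2.68.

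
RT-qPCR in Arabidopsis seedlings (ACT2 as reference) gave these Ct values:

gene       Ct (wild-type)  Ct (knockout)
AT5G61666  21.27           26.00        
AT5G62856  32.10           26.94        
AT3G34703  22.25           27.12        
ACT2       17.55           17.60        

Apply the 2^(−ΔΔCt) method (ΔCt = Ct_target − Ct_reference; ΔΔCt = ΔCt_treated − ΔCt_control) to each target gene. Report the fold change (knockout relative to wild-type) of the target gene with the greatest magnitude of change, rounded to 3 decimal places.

AT5G61666: ΔΔCt = (26.00−17.60) − (21.27−17.55) = 8.40 − 3.72 = 4.68; fold change = 2^-4.68 = 0.039
AT5G62856: ΔΔCt = (26.94−17.60) − (32.10−17.55) = 9.34 − 14.55 = -5.21; fold change = 2^5.21 = 37.014
AT3G34703: ΔΔCt = (27.12−17.60) − (22.25−17.55) = 9.52 − 4.70 = 4.82; fold change = 2^-4.82 = 0.035
AT5G62856 has the largest |ΔΔCt| = 5.21.

37.014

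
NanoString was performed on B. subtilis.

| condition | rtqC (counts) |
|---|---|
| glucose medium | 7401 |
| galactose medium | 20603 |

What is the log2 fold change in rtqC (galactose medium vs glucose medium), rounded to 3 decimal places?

1.477

Fold change = 20603 / 7401 = 2.7838
log2(2.7838) = 1.4771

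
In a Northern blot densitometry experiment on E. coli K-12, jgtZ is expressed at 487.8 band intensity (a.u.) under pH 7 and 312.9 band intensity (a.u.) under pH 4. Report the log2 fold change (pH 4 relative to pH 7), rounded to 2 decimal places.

-0.64

Fold change = 312.9 / 487.8 = 0.6415
log2(0.6415) = -0.641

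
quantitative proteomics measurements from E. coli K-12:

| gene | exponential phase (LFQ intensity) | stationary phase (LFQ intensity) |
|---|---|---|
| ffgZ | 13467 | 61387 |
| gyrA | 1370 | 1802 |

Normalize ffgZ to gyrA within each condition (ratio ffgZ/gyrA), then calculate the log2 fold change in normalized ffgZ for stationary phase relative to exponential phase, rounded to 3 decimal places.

ffgZ/gyrA (exponential phase) = 13467 / 1370 = 9.8299
ffgZ/gyrA (stationary phase) = 61387 / 1802 = 34.066
Fold change = 34.066 / 9.8299 = 3.4655
log2(3.4655) = 1.7931

1.793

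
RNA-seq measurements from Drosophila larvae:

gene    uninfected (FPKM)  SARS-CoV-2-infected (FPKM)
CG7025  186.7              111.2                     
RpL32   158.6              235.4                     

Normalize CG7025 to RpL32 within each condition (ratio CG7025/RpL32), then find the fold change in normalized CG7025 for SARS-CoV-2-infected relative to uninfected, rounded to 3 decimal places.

CG7025/RpL32 (uninfected) = 186.7 / 158.6 = 1.1772
CG7025/RpL32 (SARS-CoV-2-infected) = 111.2 / 235.4 = 0.47239
Fold change = 0.47239 / 1.1772 = 0.4013

0.401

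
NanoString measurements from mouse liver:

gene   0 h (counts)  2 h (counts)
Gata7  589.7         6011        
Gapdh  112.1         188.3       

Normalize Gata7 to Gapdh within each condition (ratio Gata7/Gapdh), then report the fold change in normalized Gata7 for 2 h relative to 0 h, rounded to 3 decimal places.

Gata7/Gapdh (0 h) = 589.7 / 112.1 = 5.2605
Gata7/Gapdh (2 h) = 6011 / 188.3 = 31.922
Fold change = 31.922 / 5.2605 = 6.0684

6.068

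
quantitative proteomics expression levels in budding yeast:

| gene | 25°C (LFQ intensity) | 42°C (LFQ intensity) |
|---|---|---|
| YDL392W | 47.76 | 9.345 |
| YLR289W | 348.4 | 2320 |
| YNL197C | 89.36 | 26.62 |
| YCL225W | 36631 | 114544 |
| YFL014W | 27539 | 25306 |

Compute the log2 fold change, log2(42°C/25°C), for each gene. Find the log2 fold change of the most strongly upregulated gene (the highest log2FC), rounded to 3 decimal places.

2.735

log2(9.345/47.76) = -2.354  (YDL392W)
log2(2320/348.4) = 2.735  (YLR289W)
log2(26.62/89.36) = -1.747  (YNL197C)
log2(114544/36631) = 1.645  (YCL225W)
log2(25306/27539) = -0.122  (YFL014W)
YLR289W is most strongly upregulated.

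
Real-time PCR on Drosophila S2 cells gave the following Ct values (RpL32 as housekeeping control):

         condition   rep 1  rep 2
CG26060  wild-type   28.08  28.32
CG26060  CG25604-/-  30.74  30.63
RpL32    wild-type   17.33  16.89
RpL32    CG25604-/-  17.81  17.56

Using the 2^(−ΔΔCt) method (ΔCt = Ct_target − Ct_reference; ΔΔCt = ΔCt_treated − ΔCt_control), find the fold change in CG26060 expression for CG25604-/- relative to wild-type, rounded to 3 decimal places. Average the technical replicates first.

0.266

Mean Ct: CG26060 wild-type 28.200; CG26060 CG25604-/- 30.685; RpL32 wild-type 17.110; RpL32 CG25604-/- 17.685
ΔCt(wild-type) = 28.200 − 17.110 = 11.090
ΔCt(CG25604-/-) = 30.685 − 17.685 = 13.000
ΔΔCt = 13.000 − 11.090 = 1.910
Fold change = 2^(−1.910) = 0.2661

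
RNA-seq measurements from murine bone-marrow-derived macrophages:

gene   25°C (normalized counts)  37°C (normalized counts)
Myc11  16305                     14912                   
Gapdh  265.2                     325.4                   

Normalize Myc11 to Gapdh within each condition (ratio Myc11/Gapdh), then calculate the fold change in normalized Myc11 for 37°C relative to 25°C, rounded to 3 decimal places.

Myc11/Gapdh (25°C) = 16305 / 265.2 = 61.482
Myc11/Gapdh (37°C) = 14912 / 325.4 = 45.827
Fold change = 45.827 / 61.482 = 0.7454

0.745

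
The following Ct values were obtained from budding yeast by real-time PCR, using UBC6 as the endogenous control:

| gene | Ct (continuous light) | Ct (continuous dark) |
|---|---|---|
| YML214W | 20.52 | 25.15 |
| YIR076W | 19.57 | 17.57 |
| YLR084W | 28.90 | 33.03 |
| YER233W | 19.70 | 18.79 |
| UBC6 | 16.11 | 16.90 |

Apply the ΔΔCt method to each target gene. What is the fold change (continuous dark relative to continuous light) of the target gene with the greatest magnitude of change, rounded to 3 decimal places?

YML214W: ΔΔCt = (25.15−16.90) − (20.52−16.11) = 8.25 − 4.41 = 3.84; fold change = 2^-3.84 = 0.070
YIR076W: ΔΔCt = (17.57−16.90) − (19.57−16.11) = 0.67 − 3.46 = -2.79; fold change = 2^2.79 = 6.916
YLR084W: ΔΔCt = (33.03−16.90) − (28.90−16.11) = 16.13 − 12.79 = 3.34; fold change = 2^-3.34 = 0.099
YER233W: ΔΔCt = (18.79−16.90) − (19.70−16.11) = 1.89 − 3.59 = -1.70; fold change = 2^1.70 = 3.249
YML214W has the largest |ΔΔCt| = 3.84.

0.070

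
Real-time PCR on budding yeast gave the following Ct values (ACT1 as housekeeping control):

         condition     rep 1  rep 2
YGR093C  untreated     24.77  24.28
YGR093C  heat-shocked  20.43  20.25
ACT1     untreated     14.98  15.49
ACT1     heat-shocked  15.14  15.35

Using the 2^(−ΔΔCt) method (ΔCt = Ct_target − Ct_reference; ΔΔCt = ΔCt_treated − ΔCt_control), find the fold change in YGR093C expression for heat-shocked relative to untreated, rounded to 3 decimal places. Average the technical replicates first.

18.316

Mean Ct: YGR093C untreated 24.525; YGR093C heat-shocked 20.340; ACT1 untreated 15.235; ACT1 heat-shocked 15.245
ΔCt(untreated) = 24.525 − 15.235 = 9.290
ΔCt(heat-shocked) = 20.340 − 15.245 = 5.095
ΔΔCt = 5.095 − 9.290 = -4.195
Fold change = 2^(−(-4.195)) = 2^4.195 = 18.3156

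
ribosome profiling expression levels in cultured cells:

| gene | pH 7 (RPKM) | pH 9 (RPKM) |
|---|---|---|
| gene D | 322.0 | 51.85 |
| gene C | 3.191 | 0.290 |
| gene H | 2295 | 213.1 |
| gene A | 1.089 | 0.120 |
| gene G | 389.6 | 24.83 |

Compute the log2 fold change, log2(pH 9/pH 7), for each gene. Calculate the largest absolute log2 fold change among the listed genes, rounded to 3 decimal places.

log2(51.85/322.0) = -2.635  (gene D)
log2(0.290/3.191) = -3.460  (gene C)
log2(213.1/2295) = -3.429  (gene H)
log2(0.120/1.089) = -3.182  (gene A)
log2(24.83/389.6) = -3.972  (gene G)
The largest magnitude belongs to gene G.

3.972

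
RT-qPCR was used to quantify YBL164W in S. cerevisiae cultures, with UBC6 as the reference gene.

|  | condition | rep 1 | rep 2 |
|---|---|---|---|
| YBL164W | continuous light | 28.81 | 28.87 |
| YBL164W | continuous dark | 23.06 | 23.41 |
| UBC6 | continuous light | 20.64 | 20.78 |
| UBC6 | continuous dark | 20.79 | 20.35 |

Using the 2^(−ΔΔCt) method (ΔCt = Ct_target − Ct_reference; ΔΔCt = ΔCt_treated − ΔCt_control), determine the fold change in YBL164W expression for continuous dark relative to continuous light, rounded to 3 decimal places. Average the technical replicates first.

Mean Ct: YBL164W continuous light 28.840; YBL164W continuous dark 23.235; UBC6 continuous light 20.710; UBC6 continuous dark 20.570
ΔCt(continuous light) = 28.840 − 20.710 = 8.130
ΔCt(continuous dark) = 23.235 − 20.570 = 2.665
ΔΔCt = 2.665 − 8.130 = -5.465
Fold change = 2^(−(-5.465)) = 2^5.465 = 44.1702

44.170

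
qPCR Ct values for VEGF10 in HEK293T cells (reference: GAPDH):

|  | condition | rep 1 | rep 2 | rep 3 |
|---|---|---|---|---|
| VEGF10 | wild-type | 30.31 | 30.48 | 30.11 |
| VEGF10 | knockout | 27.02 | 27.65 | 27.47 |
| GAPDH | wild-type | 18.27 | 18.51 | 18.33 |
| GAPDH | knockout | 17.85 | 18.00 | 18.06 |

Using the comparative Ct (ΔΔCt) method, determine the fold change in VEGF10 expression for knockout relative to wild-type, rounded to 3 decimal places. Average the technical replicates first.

5.736

Mean Ct: VEGF10 wild-type 30.300; VEGF10 knockout 27.380; GAPDH wild-type 18.370; GAPDH knockout 17.970
ΔCt(wild-type) = 30.300 − 18.370 = 11.930
ΔCt(knockout) = 27.380 − 17.970 = 9.410
ΔΔCt = 9.410 − 11.930 = -2.520
Fold change = 2^(−(-2.520)) = 2^2.520 = 5.7358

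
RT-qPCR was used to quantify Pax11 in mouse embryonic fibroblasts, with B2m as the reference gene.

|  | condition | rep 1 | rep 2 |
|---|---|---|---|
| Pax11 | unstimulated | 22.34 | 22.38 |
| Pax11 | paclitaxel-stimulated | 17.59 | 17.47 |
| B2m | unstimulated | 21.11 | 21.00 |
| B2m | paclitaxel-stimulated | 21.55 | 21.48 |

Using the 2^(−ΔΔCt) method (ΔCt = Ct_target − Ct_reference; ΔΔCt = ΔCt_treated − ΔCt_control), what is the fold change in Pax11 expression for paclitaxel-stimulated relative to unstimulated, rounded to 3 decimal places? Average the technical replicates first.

Mean Ct: Pax11 unstimulated 22.360; Pax11 paclitaxel-stimulated 17.530; B2m unstimulated 21.055; B2m paclitaxel-stimulated 21.515
ΔCt(unstimulated) = 22.360 − 21.055 = 1.305
ΔCt(paclitaxel-stimulated) = 17.530 − 21.515 = -3.985
ΔΔCt = -3.985 − 1.305 = -5.290
Fold change = 2^(−(-5.290)) = 2^5.290 = 39.1245

39.124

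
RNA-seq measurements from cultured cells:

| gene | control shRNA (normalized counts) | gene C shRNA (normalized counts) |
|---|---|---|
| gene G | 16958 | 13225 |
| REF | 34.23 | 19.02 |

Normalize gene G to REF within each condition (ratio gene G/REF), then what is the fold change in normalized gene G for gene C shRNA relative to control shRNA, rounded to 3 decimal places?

1.404

gene G/REF (control shRNA) = 16958 / 34.23 = 495.41
gene G/REF (gene C shRNA) = 13225 / 19.02 = 695.32
Fold change = 695.32 / 495.41 = 1.4035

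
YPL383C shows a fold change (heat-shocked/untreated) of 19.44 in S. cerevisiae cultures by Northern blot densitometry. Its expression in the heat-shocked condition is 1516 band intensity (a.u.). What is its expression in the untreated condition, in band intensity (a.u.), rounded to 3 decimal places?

77.984

untreated expression = 1516 / 19.44 = 77.984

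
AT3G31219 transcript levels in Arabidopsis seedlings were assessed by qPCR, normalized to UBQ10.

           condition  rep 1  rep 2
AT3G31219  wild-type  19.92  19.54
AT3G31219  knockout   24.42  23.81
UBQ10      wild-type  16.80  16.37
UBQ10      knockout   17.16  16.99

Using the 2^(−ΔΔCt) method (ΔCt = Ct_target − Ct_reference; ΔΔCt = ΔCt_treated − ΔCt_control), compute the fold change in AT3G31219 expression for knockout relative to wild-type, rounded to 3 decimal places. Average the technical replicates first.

Mean Ct: AT3G31219 wild-type 19.730; AT3G31219 knockout 24.115; UBQ10 wild-type 16.585; UBQ10 knockout 17.075
ΔCt(wild-type) = 19.730 − 16.585 = 3.145
ΔCt(knockout) = 24.115 − 17.075 = 7.040
ΔΔCt = 7.040 − 3.145 = 3.895
Fold change = 2^(−3.895) = 0.0672

0.067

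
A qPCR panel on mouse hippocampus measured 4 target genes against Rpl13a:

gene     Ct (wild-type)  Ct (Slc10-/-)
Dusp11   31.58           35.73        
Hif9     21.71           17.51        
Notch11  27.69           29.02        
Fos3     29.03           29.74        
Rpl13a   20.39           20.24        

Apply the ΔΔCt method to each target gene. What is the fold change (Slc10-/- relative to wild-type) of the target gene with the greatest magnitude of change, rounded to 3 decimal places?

Dusp11: ΔΔCt = (35.73−20.24) − (31.58−20.39) = 15.49 − 11.19 = 4.30; fold change = 2^-4.30 = 0.051
Hif9: ΔΔCt = (17.51−20.24) − (21.71−20.39) = -2.73 − 1.32 = -4.05; fold change = 2^4.05 = 16.564
Notch11: ΔΔCt = (29.02−20.24) − (27.69−20.39) = 8.78 − 7.30 = 1.48; fold change = 2^-1.48 = 0.358
Fos3: ΔΔCt = (29.74−20.24) − (29.03−20.39) = 9.50 − 8.64 = 0.86; fold change = 2^-0.86 = 0.551
Dusp11 has the largest |ΔΔCt| = 4.30.

0.051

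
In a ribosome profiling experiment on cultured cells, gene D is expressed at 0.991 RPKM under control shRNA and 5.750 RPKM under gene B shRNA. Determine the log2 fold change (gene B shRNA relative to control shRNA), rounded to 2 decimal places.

Fold change = 5.750 / 0.991 = 5.8022
log2(5.8022) = 2.537

2.54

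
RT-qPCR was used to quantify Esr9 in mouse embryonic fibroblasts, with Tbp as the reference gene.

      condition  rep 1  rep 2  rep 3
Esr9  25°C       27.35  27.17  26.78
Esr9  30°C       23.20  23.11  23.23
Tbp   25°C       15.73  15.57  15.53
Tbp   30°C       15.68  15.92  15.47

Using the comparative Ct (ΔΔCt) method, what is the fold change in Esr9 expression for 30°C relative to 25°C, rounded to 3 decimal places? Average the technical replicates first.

16.000

Mean Ct: Esr9 25°C 27.100; Esr9 30°C 23.180; Tbp 25°C 15.610; Tbp 30°C 15.690
ΔCt(25°C) = 27.100 − 15.610 = 11.490
ΔCt(30°C) = 23.180 − 15.690 = 7.490
ΔΔCt = 7.490 − 11.490 = -4.000
Fold change = 2^(−(-4.000)) = 2^4.000 = 16.0000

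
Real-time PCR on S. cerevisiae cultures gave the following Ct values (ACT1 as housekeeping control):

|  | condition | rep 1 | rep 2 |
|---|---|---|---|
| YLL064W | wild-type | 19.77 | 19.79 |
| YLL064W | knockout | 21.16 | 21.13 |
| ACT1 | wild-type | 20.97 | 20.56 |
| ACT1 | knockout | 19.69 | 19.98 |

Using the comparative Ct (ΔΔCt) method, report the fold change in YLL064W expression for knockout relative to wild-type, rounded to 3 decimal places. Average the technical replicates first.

Mean Ct: YLL064W wild-type 19.780; YLL064W knockout 21.145; ACT1 wild-type 20.765; ACT1 knockout 19.835
ΔCt(wild-type) = 19.780 − 20.765 = -0.985
ΔCt(knockout) = 21.145 − 19.835 = 1.310
ΔΔCt = 1.310 − (-0.985) = 2.295
Fold change = 2^(−2.295) = 0.2038

0.204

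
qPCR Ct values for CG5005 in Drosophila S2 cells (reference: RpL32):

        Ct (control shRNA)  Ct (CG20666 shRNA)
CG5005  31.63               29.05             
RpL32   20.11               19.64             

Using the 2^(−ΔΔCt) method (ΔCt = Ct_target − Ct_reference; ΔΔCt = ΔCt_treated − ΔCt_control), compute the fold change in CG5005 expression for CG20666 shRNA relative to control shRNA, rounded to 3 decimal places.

ΔCt(control shRNA) = 31.630 − 20.110 = 11.520
ΔCt(CG20666 shRNA) = 29.050 − 19.640 = 9.410
ΔΔCt = 9.410 − 11.520 = -2.110
Fold change = 2^(−(-2.110)) = 2^2.110 = 4.3169

4.317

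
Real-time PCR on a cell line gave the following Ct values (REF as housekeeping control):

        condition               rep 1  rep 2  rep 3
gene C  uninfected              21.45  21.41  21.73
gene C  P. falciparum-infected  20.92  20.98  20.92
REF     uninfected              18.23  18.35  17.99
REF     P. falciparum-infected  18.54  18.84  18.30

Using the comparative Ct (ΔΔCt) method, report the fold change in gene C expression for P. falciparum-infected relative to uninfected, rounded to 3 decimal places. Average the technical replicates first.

1.945

Mean Ct: gene C uninfected 21.530; gene C P. falciparum-infected 20.940; REF uninfected 18.190; REF P. falciparum-infected 18.560
ΔCt(uninfected) = 21.530 − 18.190 = 3.340
ΔCt(P. falciparum-infected) = 20.940 − 18.560 = 2.380
ΔΔCt = 2.380 − 3.340 = -0.960
Fold change = 2^(−(-0.960)) = 2^0.960 = 1.9453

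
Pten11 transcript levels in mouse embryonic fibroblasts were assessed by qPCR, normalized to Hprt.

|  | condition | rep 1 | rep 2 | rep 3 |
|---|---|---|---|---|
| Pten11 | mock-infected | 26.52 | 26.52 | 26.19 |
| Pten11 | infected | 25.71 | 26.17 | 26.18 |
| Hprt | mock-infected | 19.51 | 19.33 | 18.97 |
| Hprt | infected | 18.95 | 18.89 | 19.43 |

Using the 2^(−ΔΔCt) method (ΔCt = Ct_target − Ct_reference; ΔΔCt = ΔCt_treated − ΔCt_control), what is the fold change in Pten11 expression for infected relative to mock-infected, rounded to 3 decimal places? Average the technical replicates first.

Mean Ct: Pten11 mock-infected 26.410; Pten11 infected 26.020; Hprt mock-infected 19.270; Hprt infected 19.090
ΔCt(mock-infected) = 26.410 − 19.270 = 7.140
ΔCt(infected) = 26.020 − 19.090 = 6.930
ΔΔCt = 6.930 − 7.140 = -0.210
Fold change = 2^(−(-0.210)) = 2^0.210 = 1.1567

1.157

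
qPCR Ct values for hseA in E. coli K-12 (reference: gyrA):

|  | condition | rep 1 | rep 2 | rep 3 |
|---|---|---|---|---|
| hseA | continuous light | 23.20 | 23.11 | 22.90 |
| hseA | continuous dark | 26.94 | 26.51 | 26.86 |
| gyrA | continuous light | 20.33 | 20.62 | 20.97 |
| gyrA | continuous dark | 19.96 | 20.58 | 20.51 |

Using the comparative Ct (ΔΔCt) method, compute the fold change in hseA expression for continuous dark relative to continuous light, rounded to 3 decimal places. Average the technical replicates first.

Mean Ct: hseA continuous light 23.070; hseA continuous dark 26.770; gyrA continuous light 20.640; gyrA continuous dark 20.350
ΔCt(continuous light) = 23.070 − 20.640 = 2.430
ΔCt(continuous dark) = 26.770 − 20.350 = 6.420
ΔΔCt = 6.420 − 2.430 = 3.990
Fold change = 2^(−3.990) = 0.0629

0.063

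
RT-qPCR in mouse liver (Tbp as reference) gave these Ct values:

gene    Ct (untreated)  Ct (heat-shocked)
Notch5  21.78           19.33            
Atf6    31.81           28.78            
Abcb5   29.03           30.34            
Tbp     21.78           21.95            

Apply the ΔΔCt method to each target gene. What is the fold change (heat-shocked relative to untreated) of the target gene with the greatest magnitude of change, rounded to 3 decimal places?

Notch5: ΔΔCt = (19.33−21.95) − (21.78−21.78) = -2.62 − 0.00 = -2.62; fold change = 2^2.62 = 6.148
Atf6: ΔΔCt = (28.78−21.95) − (31.81−21.78) = 6.83 − 10.03 = -3.20; fold change = 2^3.20 = 9.190
Abcb5: ΔΔCt = (30.34−21.95) − (29.03−21.78) = 8.39 − 7.25 = 1.14; fold change = 2^-1.14 = 0.454
Atf6 has the largest |ΔΔCt| = 3.20.

9.190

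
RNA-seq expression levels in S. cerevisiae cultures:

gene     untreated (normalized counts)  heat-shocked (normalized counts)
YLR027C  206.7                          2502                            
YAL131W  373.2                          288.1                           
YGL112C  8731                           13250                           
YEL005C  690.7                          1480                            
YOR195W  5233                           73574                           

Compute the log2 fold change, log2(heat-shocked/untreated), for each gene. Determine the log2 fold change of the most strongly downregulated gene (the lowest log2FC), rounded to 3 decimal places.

-0.373

log2(2502/206.7) = 3.597  (YLR027C)
log2(288.1/373.2) = -0.373  (YAL131W)
log2(13250/8731) = 0.602  (YGL112C)
log2(1480/690.7) = 1.099  (YEL005C)
log2(73574/5233) = 3.813  (YOR195W)
YAL131W is most strongly downregulated.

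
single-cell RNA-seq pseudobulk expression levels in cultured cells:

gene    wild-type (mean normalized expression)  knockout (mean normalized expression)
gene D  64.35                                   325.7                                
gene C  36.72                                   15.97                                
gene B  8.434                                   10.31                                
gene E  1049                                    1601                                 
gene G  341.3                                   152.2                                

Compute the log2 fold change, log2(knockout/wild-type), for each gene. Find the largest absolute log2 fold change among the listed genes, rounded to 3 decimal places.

log2(325.7/64.35) = 2.340  (gene D)
log2(15.97/36.72) = -1.201  (gene C)
log2(10.31/8.434) = 0.290  (gene B)
log2(1601/1049) = 0.610  (gene E)
log2(152.2/341.3) = -1.165  (gene G)
The largest magnitude belongs to gene D.

2.340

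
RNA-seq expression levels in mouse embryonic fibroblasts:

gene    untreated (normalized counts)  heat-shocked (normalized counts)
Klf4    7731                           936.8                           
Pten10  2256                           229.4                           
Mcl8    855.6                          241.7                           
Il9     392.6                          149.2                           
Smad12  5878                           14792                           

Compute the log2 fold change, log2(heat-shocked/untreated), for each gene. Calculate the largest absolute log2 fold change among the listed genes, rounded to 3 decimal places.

3.298

log2(936.8/7731) = -3.045  (Klf4)
log2(229.4/2256) = -3.298  (Pten10)
log2(241.7/855.6) = -1.824  (Mcl8)
log2(149.2/392.6) = -1.396  (Il9)
log2(14792/5878) = 1.331  (Smad12)
The largest magnitude belongs to Pten10.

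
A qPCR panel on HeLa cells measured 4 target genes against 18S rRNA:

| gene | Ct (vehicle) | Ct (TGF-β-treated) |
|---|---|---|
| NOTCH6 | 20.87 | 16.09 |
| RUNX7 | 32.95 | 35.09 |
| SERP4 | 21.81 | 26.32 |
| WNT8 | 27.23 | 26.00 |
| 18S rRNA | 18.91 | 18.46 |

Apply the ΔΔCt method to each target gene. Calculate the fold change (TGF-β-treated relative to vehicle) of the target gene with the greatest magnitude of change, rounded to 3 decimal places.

NOTCH6: ΔΔCt = (16.09−18.46) − (20.87−18.91) = -2.37 − 1.96 = -4.33; fold change = 2^4.33 = 20.112
RUNX7: ΔΔCt = (35.09−18.46) − (32.95−18.91) = 16.63 − 14.04 = 2.59; fold change = 2^-2.59 = 0.166
SERP4: ΔΔCt = (26.32−18.46) − (21.81−18.91) = 7.86 − 2.90 = 4.96; fold change = 2^-4.96 = 0.032
WNT8: ΔΔCt = (26.00−18.46) − (27.23−18.91) = 7.54 − 8.32 = -0.78; fold change = 2^0.78 = 1.717
SERP4 has the largest |ΔΔCt| = 4.96.

0.032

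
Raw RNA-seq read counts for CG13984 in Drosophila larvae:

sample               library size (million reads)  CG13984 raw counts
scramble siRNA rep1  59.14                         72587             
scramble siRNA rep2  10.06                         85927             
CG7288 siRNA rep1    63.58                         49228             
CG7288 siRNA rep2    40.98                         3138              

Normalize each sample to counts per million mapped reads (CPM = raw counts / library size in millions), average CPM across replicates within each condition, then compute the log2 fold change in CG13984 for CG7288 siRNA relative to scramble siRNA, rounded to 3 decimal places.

-3.521

CPM(scramble siRNA rep1) = 72587 / 59.14 = 1227.3757
CPM(scramble siRNA rep2) = 85927 / 10.06 = 8541.4513
CPM(CG7288 siRNA rep1) = 49228 / 63.58 = 774.2686
CPM(CG7288 siRNA rep2) = 3138 / 40.98 = 76.5739
mean CPM(scramble siRNA) = 4884.4135; mean CPM(CG7288 siRNA) = 425.4213
Fold change = 425.4213 / 4884.4135 = 0.08710
log2(0.08710) = -3.5212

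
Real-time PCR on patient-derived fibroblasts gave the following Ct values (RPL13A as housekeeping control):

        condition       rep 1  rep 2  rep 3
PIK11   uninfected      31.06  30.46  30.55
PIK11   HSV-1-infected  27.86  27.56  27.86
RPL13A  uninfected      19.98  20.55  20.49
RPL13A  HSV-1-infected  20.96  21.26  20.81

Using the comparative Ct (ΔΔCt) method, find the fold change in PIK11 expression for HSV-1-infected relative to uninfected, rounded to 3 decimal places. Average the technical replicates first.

12.126

Mean Ct: PIK11 uninfected 30.690; PIK11 HSV-1-infected 27.760; RPL13A uninfected 20.340; RPL13A HSV-1-infected 21.010
ΔCt(uninfected) = 30.690 − 20.340 = 10.350
ΔCt(HSV-1-infected) = 27.760 − 21.010 = 6.750
ΔΔCt = 6.750 − 10.350 = -3.600
Fold change = 2^(−(-3.600)) = 2^3.600 = 12.1257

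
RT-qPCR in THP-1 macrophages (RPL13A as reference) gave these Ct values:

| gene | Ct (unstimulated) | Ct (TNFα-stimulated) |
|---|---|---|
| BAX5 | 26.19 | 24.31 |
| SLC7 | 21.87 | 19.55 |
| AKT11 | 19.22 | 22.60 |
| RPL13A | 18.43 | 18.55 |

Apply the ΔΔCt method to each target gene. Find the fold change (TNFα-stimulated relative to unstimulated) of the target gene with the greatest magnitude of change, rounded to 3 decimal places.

BAX5: ΔΔCt = (24.31−18.55) − (26.19−18.43) = 5.76 − 7.76 = -2.00; fold change = 2^2.00 = 4.000
SLC7: ΔΔCt = (19.55−18.55) − (21.87−18.43) = 1.00 − 3.44 = -2.44; fold change = 2^2.44 = 5.426
AKT11: ΔΔCt = (22.60−18.55) − (19.22−18.43) = 4.05 − 0.79 = 3.26; fold change = 2^-3.26 = 0.104
AKT11 has the largest |ΔΔCt| = 3.26.

0.104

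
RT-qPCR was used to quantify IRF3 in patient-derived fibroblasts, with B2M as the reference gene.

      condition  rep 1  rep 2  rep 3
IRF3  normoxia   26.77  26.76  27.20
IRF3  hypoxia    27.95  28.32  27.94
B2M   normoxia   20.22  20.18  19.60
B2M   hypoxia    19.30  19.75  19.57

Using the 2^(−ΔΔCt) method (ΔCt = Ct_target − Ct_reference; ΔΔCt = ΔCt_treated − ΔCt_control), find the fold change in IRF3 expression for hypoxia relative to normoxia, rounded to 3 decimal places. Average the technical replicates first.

0.325

Mean Ct: IRF3 normoxia 26.910; IRF3 hypoxia 28.070; B2M normoxia 20.000; B2M hypoxia 19.540
ΔCt(normoxia) = 26.910 − 20.000 = 6.910
ΔCt(hypoxia) = 28.070 − 19.540 = 8.530
ΔΔCt = 8.530 − 6.910 = 1.620
Fold change = 2^(−1.620) = 0.3253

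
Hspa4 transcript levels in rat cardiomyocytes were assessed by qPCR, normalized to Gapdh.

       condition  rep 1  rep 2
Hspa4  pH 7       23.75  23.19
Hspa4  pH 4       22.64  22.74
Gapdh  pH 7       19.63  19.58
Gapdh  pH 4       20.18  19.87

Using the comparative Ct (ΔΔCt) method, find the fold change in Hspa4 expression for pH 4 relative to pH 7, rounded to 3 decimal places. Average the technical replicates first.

Mean Ct: Hspa4 pH 7 23.470; Hspa4 pH 4 22.690; Gapdh pH 7 19.605; Gapdh pH 4 20.025
ΔCt(pH 7) = 23.470 − 19.605 = 3.865
ΔCt(pH 4) = 22.690 − 20.025 = 2.665
ΔΔCt = 2.665 − 3.865 = -1.200
Fold change = 2^(−(-1.200)) = 2^1.200 = 2.2974

2.297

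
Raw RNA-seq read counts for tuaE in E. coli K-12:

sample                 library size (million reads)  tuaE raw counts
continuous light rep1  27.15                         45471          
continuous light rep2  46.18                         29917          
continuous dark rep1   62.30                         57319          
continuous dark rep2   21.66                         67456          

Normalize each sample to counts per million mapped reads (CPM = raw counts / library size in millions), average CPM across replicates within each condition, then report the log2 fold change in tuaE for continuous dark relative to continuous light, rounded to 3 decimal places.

0.797

CPM(continuous light rep1) = 45471 / 27.15 = 1674.8066
CPM(continuous light rep2) = 29917 / 46.18 = 647.8346
CPM(continuous dark rep1) = 57319 / 62.30 = 920.0482
CPM(continuous dark rep2) = 67456 / 21.66 = 3114.3121
mean CPM(continuous light) = 1161.3206; mean CPM(continuous dark) = 2017.1801
Fold change = 2017.1801 / 1161.3206 = 1.73697
log2(1.73697) = 0.7966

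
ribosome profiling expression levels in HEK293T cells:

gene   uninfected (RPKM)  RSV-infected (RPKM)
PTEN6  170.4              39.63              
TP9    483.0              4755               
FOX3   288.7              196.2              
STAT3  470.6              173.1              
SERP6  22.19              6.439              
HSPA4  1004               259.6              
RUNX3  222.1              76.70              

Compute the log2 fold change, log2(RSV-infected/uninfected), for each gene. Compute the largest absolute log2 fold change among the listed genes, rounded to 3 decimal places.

3.299

log2(39.63/170.4) = -2.104  (PTEN6)
log2(4755/483.0) = 3.299  (TP9)
log2(196.2/288.7) = -0.557  (FOX3)
log2(173.1/470.6) = -1.443  (STAT3)
log2(6.439/22.19) = -1.785  (SERP6)
log2(259.6/1004) = -1.951  (HSPA4)
log2(76.70/222.1) = -1.534  (RUNX3)
The largest magnitude belongs to TP9.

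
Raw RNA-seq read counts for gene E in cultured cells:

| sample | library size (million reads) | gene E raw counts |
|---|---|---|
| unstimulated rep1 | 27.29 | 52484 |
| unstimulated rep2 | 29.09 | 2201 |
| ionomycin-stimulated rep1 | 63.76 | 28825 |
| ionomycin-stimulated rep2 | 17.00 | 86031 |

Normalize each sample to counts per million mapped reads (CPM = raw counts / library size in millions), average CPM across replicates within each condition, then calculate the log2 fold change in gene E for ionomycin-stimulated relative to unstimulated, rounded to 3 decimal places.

1.464

CPM(unstimulated rep1) = 52484 / 27.29 = 1923.1953
CPM(unstimulated rep2) = 2201 / 29.09 = 75.6617
CPM(ionomycin-stimulated rep1) = 28825 / 63.76 = 452.0859
CPM(ionomycin-stimulated rep2) = 86031 / 17.00 = 5060.6471
mean CPM(unstimulated) = 999.4285; mean CPM(ionomycin-stimulated) = 2756.3665
Fold change = 2756.3665 / 999.4285 = 2.75794
log2(2.75794) = 1.4636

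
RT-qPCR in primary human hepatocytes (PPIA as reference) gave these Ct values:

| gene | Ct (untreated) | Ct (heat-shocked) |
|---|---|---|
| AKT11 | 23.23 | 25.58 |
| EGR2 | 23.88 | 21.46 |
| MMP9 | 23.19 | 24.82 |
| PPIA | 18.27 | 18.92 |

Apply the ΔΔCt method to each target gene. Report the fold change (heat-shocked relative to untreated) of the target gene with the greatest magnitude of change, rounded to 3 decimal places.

8.398

AKT11: ΔΔCt = (25.58−18.92) − (23.23−18.27) = 6.66 − 4.96 = 1.70; fold change = 2^-1.70 = 0.308
EGR2: ΔΔCt = (21.46−18.92) − (23.88−18.27) = 2.54 − 5.61 = -3.07; fold change = 2^3.07 = 8.398
MMP9: ΔΔCt = (24.82−18.92) − (23.19−18.27) = 5.90 − 4.92 = 0.98; fold change = 2^-0.98 = 0.507
EGR2 has the largest |ΔΔCt| = 3.07.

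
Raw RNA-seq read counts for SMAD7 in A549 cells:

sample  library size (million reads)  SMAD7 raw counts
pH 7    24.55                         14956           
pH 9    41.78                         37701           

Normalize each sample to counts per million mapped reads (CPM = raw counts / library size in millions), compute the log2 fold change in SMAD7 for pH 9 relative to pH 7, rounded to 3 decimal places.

CPM(pH 7) = 14956 / 24.55 = 609.2057
CPM(pH 9) = 37701 / 41.78 = 902.3696
Fold change = 902.3696 / 609.2057 = 1.48122
log2(1.48122) = 0.5668

0.567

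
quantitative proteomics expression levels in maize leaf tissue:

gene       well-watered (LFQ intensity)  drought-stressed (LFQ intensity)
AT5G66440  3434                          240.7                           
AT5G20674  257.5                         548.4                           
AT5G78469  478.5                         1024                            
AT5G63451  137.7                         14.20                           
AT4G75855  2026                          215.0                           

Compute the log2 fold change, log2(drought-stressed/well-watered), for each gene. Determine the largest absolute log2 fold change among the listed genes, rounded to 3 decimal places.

log2(240.7/3434) = -3.835  (AT5G66440)
log2(548.4/257.5) = 1.091  (AT5G20674)
log2(1024/478.5) = 1.098  (AT5G78469)
log2(14.20/137.7) = -3.278  (AT5G63451)
log2(215.0/2026) = -3.236  (AT4G75855)
The largest magnitude belongs to AT5G66440.

3.835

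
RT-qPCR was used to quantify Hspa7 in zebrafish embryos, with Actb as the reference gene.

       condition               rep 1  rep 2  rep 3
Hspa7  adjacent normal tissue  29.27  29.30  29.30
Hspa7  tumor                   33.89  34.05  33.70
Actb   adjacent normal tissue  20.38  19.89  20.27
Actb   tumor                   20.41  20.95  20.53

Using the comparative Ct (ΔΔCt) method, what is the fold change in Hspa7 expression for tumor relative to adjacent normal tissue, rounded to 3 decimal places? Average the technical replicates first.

Mean Ct: Hspa7 adjacent normal tissue 29.290; Hspa7 tumor 33.880; Actb adjacent normal tissue 20.180; Actb tumor 20.630
ΔCt(adjacent normal tissue) = 29.290 − 20.180 = 9.110
ΔCt(tumor) = 33.880 − 20.630 = 13.250
ΔΔCt = 13.250 − 9.110 = 4.140
Fold change = 2^(−4.140) = 0.0567

0.057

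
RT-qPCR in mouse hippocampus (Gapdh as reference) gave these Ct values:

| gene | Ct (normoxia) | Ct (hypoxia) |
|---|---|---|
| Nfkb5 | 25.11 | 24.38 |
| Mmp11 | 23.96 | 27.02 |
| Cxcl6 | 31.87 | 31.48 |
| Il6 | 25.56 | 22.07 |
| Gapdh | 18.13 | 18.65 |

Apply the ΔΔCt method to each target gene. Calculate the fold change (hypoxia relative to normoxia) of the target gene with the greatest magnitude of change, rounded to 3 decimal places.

16.111

Nfkb5: ΔΔCt = (24.38−18.65) − (25.11−18.13) = 5.73 − 6.98 = -1.25; fold change = 2^1.25 = 2.378
Mmp11: ΔΔCt = (27.02−18.65) − (23.96−18.13) = 8.37 − 5.83 = 2.54; fold change = 2^-2.54 = 0.172
Cxcl6: ΔΔCt = (31.48−18.65) − (31.87−18.13) = 12.83 − 13.74 = -0.91; fold change = 2^0.91 = 1.879
Il6: ΔΔCt = (22.07−18.65) − (25.56−18.13) = 3.42 − 7.43 = -4.01; fold change = 2^4.01 = 16.111
Il6 has the largest |ΔΔCt| = 4.01.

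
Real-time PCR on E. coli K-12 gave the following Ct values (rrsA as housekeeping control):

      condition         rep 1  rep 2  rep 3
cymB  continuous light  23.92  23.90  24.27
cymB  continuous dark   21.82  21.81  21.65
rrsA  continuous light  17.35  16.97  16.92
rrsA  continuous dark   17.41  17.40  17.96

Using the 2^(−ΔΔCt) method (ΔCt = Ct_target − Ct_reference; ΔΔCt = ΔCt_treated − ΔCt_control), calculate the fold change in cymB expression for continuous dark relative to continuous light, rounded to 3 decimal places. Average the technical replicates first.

Mean Ct: cymB continuous light 24.030; cymB continuous dark 21.760; rrsA continuous light 17.080; rrsA continuous dark 17.590
ΔCt(continuous light) = 24.030 − 17.080 = 6.950
ΔCt(continuous dark) = 21.760 − 17.590 = 4.170
ΔΔCt = 4.170 − 6.950 = -2.780
Fold change = 2^(−(-2.780)) = 2^2.780 = 6.8685

6.869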